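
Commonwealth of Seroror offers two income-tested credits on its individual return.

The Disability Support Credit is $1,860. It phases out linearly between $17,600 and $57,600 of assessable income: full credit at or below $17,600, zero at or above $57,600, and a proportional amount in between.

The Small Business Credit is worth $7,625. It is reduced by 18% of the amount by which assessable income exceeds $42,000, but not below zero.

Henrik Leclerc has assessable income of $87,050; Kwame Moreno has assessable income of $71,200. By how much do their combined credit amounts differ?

$2,369

Henrik ($87,050): Disability Support Credit: $87,050 is at or above $57,600, so the credit is $0. Small Business Credit: 18% of the $45,050 excess over $42,000 is $8,109 ≥ base, so the credit is $0. total $0 + $0 = $0
Kwame ($71,200): Disability Support Credit: $71,200 is at or above $57,600, so the credit is $0. Small Business Credit: 18% of the $29,200 excess over $42,000 is $5,256; credit = $7,625 − $5,256 = $2,369. total $0 + $2,369 = $2,369
Difference: |$0 − $2,369| = $2,369.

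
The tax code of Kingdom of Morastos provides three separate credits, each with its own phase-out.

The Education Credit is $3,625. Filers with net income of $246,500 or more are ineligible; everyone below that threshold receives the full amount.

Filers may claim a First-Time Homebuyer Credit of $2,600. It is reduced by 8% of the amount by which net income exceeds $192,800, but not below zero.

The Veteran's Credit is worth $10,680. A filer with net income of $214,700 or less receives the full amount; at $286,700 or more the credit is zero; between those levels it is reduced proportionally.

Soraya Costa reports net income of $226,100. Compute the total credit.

$12,614

Education Credit: $226,100 is below the $246,500 cutoff, so the full $3,625 applies.
First-Time Homebuyer Credit: 8% of the $33,300 excess over $192,800 is $2,664 ≥ base, so the credit is $0.
Veteran's Credit: $226,100 is $11,400 into a $72,000 phase-out range, leaving 60,600/72,000 of the credit: $10,680 × 60,600/72,000 = $8,989.
Total: $3,625 + $0 + $8,989 = $12,614.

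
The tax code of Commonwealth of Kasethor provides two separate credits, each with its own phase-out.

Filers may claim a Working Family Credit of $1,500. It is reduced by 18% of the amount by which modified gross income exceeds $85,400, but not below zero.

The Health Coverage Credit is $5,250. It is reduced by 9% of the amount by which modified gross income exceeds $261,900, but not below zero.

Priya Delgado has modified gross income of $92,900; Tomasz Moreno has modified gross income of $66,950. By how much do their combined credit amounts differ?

$1,350

Priya ($92,900): Working Family Credit: 18% of the $7,500 excess over $85,400 is $1,350; credit = $1,500 − $1,350 = $150. Health Coverage Credit: $92,900 is at or below the $261,900 threshold, so the full $5,250 applies. total $150 + $5,250 = $5,400
Tomasz ($66,950): Working Family Credit: $66,950 is at or below the $85,400 threshold, so the full $1,500 applies. Health Coverage Credit: $66,950 is at or below the $261,900 threshold, so the full $5,250 applies. total $1,500 + $5,250 = $6,750
Difference: |$5,400 − $6,750| = $1,350.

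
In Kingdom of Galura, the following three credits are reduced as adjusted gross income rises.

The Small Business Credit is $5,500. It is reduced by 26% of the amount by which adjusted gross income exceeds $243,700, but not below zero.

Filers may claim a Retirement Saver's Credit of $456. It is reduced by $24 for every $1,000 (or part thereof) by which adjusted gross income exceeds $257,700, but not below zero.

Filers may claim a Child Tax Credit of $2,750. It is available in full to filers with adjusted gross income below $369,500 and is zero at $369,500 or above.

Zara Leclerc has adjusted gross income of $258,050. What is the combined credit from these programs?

$4,951

Small Business Credit: 26% of the $14,350 excess over $243,700 is $3,731; credit = $5,500 − $3,731 = $1,769.
Retirement Saver's Credit: income exceeds $257,700 by $350, which is 1 full-or-partial $1,000 increment; reduction = 1 × $24 = $24, leaving $432.
Child Tax Credit: $258,050 is below the $369,500 cutoff, so the full $2,750 applies.
Total: $1,769 + $432 + $2,750 = $4,951.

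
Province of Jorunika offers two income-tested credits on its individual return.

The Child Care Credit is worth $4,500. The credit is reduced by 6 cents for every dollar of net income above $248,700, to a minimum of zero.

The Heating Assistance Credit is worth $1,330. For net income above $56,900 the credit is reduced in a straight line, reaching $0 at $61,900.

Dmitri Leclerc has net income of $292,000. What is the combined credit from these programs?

$1,902

Child Care Credit: 6% of the $43,300 excess over $248,700 is $2,598; credit = $4,500 − $2,598 = $1,902.
Heating Assistance Credit: $292,000 is at or above $61,900, so the credit is $0.
Total: $1,902 + $0 = $1,902.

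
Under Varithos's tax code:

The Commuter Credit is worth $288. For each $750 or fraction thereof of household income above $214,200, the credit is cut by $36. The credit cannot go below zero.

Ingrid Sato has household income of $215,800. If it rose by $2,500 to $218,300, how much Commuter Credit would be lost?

$108

At $215,800 — income exceeds $214,200 by $1,600, which is 3 full-or-partial $750 increments; reduction = 3 × $36 = $108, leaving $180.
At $218,300 — income exceeds $214,200 by $4,100, which is 6 full-or-partial $750 increments; reduction = 6 × $36 = $216, leaving $72.
Lost: $180 − $72 = $108.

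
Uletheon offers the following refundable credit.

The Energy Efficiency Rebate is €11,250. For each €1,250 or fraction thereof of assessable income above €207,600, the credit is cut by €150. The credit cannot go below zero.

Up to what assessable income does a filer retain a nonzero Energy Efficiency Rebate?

After 74 increments the reduction is 74 × €150 = €11,100, leaving €150; one more increment wipes it out. Increment 74 ends at excess 74 × €1,250 = €92,500, so the highest qualifying income is €207,600 + €92,500 = €300,100.

€300,100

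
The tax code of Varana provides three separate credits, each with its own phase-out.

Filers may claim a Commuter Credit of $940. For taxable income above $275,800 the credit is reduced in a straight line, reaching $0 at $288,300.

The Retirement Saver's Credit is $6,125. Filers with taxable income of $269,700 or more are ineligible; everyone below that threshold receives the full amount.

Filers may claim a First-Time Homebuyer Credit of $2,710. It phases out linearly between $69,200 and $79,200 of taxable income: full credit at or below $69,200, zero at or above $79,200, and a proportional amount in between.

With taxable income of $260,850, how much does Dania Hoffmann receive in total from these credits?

Commuter Credit: $260,850 is at or below the $275,800 threshold, so the full $940 applies.
Retirement Saver's Credit: $260,850 is below the $269,700 cutoff, so the full $6,125 applies.
First-Time Homebuyer Credit: $260,850 is at or above $79,200, so the credit is $0.
Total: $940 + $6,125 + $0 = $7,065.

$7,065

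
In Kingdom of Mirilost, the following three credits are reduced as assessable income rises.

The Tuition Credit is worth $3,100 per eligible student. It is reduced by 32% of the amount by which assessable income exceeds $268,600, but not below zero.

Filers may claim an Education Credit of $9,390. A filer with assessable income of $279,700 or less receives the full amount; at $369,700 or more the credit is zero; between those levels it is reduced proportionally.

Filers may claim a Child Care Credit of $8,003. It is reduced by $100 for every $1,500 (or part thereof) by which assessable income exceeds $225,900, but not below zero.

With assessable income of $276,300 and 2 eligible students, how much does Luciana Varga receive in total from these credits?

Tuition Credit: base = 2 × $3,100 = $6,200. 32% of the $7,700 excess over $268,600 is $2,464; credit = $6,200 − $2,464 = $3,736.
Education Credit: $276,300 is at or below the $279,700 threshold, so the full $9,390 applies.
Child Care Credit: income exceeds $225,900 by $50,400, which is 34 full-or-partial $1,500 increments; reduction = 34 × $100 = $3,400, leaving $4,603.
Total: $3,736 + $9,390 + $4,603 = $17,729.

$17,729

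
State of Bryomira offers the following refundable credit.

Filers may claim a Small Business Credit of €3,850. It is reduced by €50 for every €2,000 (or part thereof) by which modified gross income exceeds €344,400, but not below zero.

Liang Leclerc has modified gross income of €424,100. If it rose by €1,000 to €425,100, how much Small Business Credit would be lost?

At €424,100 — income exceeds €344,400 by €79,700, which is 40 full-or-partial €2,000 increments; reduction = 40 × €50 = €2,000, leaving €1,850.
At €425,100 — income exceeds €344,400 by €80,700, which is 41 full-or-partial €2,000 increments; reduction = 41 × €50 = €2,050, leaving €1,800.
Lost: €1,850 − €1,800 = €50.

€50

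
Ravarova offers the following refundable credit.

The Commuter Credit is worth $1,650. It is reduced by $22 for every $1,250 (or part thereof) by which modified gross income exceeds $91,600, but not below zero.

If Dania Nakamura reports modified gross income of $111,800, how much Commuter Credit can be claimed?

Commuter Credit: income exceeds $91,600 by $20,200, which is 17 full-or-partial $1,250 increments; reduction = 17 × $22 = $374, leaving $1,276.

$1,276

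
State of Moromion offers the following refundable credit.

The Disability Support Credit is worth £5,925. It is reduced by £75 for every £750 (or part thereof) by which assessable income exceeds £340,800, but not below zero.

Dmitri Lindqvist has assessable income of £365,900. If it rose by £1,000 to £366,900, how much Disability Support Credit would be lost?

At £365,900 — income exceeds £340,800 by £25,100, which is 34 full-or-partial £750 increments; reduction = 34 × £75 = £2,550, leaving £3,375.
At £366,900 — income exceeds £340,800 by £26,100, which is 35 full-or-partial £750 increments; reduction = 35 × £75 = £2,625, leaving £3,300.
Lost: £3,375 − £3,300 = £75.

£75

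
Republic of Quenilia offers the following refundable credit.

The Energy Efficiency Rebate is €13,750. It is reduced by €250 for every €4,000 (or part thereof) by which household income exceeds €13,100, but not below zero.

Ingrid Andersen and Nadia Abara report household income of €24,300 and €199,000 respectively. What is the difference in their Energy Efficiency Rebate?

€11,000

Ingrid (€24,300): Energy Efficiency Rebate: income exceeds €13,100 by €11,200, which is 3 full-or-partial €4,000 increments; reduction = 3 × €250 = €750, leaving €13,000.
Nadia (€199,000): Energy Efficiency Rebate: income exceeds €13,100 by €185,900, which is 47 full-or-partial €4,000 increments; reduction = 47 × €250 = €11,750, leaving €2,000.
Difference: |€13,000 − €2,000| = €11,000.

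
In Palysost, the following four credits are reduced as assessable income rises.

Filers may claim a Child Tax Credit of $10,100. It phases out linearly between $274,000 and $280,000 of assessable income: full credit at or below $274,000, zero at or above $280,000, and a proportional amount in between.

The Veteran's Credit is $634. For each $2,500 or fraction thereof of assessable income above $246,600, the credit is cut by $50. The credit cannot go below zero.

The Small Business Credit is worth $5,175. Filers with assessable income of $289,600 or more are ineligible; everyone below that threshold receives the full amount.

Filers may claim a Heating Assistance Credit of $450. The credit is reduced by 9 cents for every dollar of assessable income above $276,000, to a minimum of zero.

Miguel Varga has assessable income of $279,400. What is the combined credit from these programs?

Child Tax Credit: $279,400 is $5,400 into a $6,000 phase-out range, leaving 600/6,000 of the credit: $10,100 × 600/6,000 = $1,010.
Veteran's Credit: income exceeds $246,600 by $32,800 → 14 increments × $50 = $700 ≥ base, so the credit is $0.
Small Business Credit: $279,400 is below the $289,600 cutoff, so the full $5,175 applies.
Heating Assistance Credit: 9% of the $3,400 excess over $276,000 is $306; credit = $450 − $306 = $144.
Total: $1,010 + $0 + $5,175 + $144 = $6,329.

$6,329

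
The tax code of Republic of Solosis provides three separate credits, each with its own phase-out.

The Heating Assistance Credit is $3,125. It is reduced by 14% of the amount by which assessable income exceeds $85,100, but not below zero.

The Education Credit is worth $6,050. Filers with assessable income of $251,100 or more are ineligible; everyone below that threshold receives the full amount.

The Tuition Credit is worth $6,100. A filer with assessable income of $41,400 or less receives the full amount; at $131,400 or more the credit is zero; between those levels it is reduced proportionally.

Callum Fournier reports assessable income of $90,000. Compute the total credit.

Heating Assistance Credit: 14% of the $4,900 excess over $85,100 is $686; credit = $3,125 − $686 = $2,439.
Education Credit: $90,000 is below the $251,100 cutoff, so the full $6,050 applies.
Tuition Credit: $90,000 is $48,600 into a $90,000 phase-out range, leaving 41,400/90,000 of the credit: $6,100 × 41,400/90,000 = $2,806.
Total: $2,439 + $6,050 + $2,806 = $11,295.

$11,295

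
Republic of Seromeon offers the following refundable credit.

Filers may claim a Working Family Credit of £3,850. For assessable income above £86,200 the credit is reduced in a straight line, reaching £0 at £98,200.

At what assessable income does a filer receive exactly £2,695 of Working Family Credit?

£2,695 is 2,695/3,850 of the full £3,850, so 1,155/3,850 of the £12,000 range has been used: income = £86,200 + £12,000 × 1,155/3,850 = £89,800.

£89,800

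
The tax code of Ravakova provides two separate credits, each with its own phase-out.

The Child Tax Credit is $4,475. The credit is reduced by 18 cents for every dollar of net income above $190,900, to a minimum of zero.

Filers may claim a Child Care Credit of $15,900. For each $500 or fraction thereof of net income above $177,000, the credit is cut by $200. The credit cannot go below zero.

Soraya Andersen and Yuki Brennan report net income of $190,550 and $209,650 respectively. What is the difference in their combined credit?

Soraya ($190,550): Child Tax Credit: $190,550 is at or below the $190,900 threshold, so the full $4,475 applies. Child Care Credit: income exceeds $177,000 by $13,550, which is 28 full-or-partial $500 increments; reduction = 28 × $200 = $5,600, leaving $10,300. total $4,475 + $10,300 = $14,775
Yuki ($209,650): Child Tax Credit: 18% of the $18,750 excess over $190,900 is $3,375; credit = $4,475 − $3,375 = $1,100. Child Care Credit: income exceeds $177,000 by $32,650, which is 66 full-or-partial $500 increments; reduction = 66 × $200 = $13,200, leaving $2,700. total $1,100 + $2,700 = $3,800
Difference: |$14,775 − $3,800| = $10,975.

$10,975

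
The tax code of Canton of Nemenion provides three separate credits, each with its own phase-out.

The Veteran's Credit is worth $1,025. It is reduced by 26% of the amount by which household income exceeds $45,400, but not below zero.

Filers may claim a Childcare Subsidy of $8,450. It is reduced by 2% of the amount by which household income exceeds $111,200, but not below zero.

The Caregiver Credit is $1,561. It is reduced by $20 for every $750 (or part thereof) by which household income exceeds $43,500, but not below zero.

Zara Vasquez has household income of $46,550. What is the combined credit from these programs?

Veteran's Credit: 26% of the $1,150 excess over $45,400 is $299; credit = $1,025 − $299 = $726.
Childcare Subsidy: $46,550 is at or below the $111,200 threshold, so the full $8,450 applies.
Caregiver Credit: income exceeds $43,500 by $3,050, which is 5 full-or-partial $750 increments; reduction = 5 × $20 = $100, leaving $1,461.
Total: $726 + $8,450 + $1,461 = $10,637.

$10,637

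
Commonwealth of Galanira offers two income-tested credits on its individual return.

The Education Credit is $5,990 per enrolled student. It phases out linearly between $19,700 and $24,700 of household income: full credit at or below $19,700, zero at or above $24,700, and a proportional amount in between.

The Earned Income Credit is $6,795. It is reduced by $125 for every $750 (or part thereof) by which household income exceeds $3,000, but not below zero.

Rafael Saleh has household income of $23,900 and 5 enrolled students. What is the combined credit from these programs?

Education Credit: base = 5 × $5,990 = $29,950. $23,900 is $4,200 into a $5,000 phase-out range, leaving 800/5,000 of the credit: $29,950 × 800/5,000 = $4,792.
Earned Income Credit: income exceeds $3,000 by $20,900, which is 28 full-or-partial $750 increments; reduction = 28 × $125 = $3,500, leaving $3,295.
Total: $4,792 + $3,295 = $8,087.

$8,087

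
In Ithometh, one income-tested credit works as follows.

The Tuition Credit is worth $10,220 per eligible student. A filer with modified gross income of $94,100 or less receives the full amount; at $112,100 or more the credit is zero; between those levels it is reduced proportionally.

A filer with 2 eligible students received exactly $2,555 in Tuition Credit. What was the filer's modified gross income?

Full credit = 2 × $10,220 = $20,440.
$2,555 is 2,555/20,440 of the full $20,440, so 17,885/20,440 of the $18,000 range has been used: income = $94,100 + $18,000 × 17,885/20,440 = $109,850.

$109,850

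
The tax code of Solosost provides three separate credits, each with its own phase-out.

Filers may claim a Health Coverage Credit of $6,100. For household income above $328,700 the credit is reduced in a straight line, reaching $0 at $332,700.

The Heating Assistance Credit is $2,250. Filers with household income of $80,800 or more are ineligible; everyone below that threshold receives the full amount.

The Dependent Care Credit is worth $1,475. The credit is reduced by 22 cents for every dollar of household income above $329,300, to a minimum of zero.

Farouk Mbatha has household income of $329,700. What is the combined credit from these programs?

Health Coverage Credit: $329,700 is $1,000 into a $4,000 phase-out range, leaving 3,000/4,000 of the credit: $6,100 × 3,000/4,000 = $4,575.
Heating Assistance Credit: $329,700 meets or exceeds the $80,800 cutoff, so the credit is $0.
Dependent Care Credit: 22% of the $400 excess over $329,300 is $88; credit = $1,475 − $88 = $1,387.
Total: $4,575 + $0 + $1,387 = $5,962.

$5,962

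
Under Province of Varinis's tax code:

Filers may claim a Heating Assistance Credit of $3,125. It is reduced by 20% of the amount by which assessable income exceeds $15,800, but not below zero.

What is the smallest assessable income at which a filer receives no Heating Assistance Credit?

$31,425

The credit falls by 20% of each dollar above $15,800, so it reaches zero when the excess is $3,125 / 20% = $15,625: income = $15,800 + $15,625 = $31,425.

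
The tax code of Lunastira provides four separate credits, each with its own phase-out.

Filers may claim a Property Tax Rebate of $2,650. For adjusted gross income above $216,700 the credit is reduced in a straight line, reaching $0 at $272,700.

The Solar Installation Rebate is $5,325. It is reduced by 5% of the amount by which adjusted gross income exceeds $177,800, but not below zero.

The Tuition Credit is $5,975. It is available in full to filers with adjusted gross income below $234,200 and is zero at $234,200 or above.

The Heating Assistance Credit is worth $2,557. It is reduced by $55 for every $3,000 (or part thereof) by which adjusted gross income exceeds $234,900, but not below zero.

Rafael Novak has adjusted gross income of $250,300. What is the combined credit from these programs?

$4,987

Property Tax Rebate: $250,300 is $33,600 into a $56,000 phase-out range, leaving 22,400/56,000 of the credit: $2,650 × 22,400/56,000 = $1,060.
Solar Installation Rebate: 5% of the $72,500 excess over $177,800 is $3,625; credit = $5,325 − $3,625 = $1,700.
Tuition Credit: $250,300 meets or exceeds the $234,200 cutoff, so the credit is $0.
Heating Assistance Credit: income exceeds $234,900 by $15,400, which is 6 full-or-partial $3,000 increments; reduction = 6 × $55 = $330, leaving $2,227.
Total: $1,060 + $1,700 + $0 + $2,227 = $4,987.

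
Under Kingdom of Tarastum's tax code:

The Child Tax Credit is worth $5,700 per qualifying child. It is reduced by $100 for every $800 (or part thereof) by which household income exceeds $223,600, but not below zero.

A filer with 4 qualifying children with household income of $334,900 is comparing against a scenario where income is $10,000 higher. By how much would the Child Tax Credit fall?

At $334,900 — base = 4 × $5,700 = $22,800. income exceeds $223,600 by $111,300, which is 140 full-or-partial $800 increments; reduction = 140 × $100 = $14,000, leaving $8,800.
At $344,900 — base = 4 × $5,700 = $22,800. income exceeds $223,600 by $121,300, which is 152 full-or-partial $800 increments; reduction = 152 × $100 = $15,200, leaving $7,600.
Lost: $8,800 − $7,600 = $1,200.

$1,200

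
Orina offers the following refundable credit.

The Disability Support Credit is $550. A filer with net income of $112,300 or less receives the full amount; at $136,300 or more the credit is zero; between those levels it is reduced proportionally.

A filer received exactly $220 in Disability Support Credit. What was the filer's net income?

$126,700

$220 is 220/550 of the full $550, so 330/550 of the $24,000 range has been used: income = $112,300 + $24,000 × 330/550 = $126,700.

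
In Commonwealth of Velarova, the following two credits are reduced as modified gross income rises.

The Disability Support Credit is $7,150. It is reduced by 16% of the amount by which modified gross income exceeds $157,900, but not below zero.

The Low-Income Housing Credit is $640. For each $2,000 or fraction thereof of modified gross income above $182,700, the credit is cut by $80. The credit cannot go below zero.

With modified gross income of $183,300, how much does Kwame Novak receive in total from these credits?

Disability Support Credit: 16% of the $25,400 excess over $157,900 is $4,064; credit = $7,150 − $4,064 = $3,086.
Low-Income Housing Credit: income exceeds $182,700 by $600, which is 1 full-or-partial $2,000 increment; reduction = 1 × $80 = $80, leaving $560.
Total: $3,086 + $560 = $3,646.

$3,646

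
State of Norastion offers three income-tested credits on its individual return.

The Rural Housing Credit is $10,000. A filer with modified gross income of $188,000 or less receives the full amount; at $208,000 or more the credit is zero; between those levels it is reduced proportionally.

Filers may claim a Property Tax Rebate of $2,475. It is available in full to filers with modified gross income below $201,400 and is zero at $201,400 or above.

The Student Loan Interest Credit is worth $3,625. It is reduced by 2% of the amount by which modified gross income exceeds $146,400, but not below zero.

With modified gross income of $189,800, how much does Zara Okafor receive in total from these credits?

$14,332

Rural Housing Credit: $189,800 is $1,800 into a $20,000 phase-out range, leaving 18,200/20,000 of the credit: $10,000 × 18,200/20,000 = $9,100.
Property Tax Rebate: $189,800 is below the $201,400 cutoff, so the full $2,475 applies.
Student Loan Interest Credit: 2% of the $43,400 excess over $146,400 is $868; credit = $3,625 − $868 = $2,757.
Total: $9,100 + $2,475 + $2,757 = $14,332.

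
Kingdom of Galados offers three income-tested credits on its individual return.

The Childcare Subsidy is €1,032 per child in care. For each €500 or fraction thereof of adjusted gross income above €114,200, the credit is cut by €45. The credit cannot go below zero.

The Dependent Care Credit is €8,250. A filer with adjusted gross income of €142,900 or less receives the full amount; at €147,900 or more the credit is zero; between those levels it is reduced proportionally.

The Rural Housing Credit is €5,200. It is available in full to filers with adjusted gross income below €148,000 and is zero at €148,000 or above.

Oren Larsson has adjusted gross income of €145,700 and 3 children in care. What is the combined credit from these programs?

€9,091

Childcare Subsidy: base = 3 × €1,032 = €3,096. income exceeds €114,200 by €31,500, which is 63 full-or-partial €500 increments; reduction = 63 × €45 = €2,835, leaving €261.
Dependent Care Credit: €145,700 is €2,800 into a €5,000 phase-out range, leaving 2,200/5,000 of the credit: €8,250 × 2,200/5,000 = €3,630.
Rural Housing Credit: €145,700 is below the €148,000 cutoff, so the full €5,200 applies.
Total: €261 + €3,630 + €5,200 = €9,091.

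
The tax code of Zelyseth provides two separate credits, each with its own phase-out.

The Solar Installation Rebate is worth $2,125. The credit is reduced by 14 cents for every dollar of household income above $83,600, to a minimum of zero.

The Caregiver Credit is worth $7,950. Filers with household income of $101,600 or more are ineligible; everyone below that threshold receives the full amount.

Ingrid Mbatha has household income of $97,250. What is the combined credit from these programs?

Solar Installation Rebate: 14% of the $13,650 excess over $83,600 is $1,911; credit = $2,125 − $1,911 = $214.
Caregiver Credit: $97,250 is below the $101,600 cutoff, so the full $7,950 applies.
Total: $214 + $7,950 = $8,164.

$8,164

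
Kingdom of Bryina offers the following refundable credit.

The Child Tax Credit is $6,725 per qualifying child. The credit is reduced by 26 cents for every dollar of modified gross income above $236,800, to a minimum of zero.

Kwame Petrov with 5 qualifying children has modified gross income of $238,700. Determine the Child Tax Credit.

$33,131

Child Tax Credit: base = 5 × $6,725 = $33,625. 26% of the $1,900 excess over $236,800 is $494; credit = $33,625 − $494 = $33,131.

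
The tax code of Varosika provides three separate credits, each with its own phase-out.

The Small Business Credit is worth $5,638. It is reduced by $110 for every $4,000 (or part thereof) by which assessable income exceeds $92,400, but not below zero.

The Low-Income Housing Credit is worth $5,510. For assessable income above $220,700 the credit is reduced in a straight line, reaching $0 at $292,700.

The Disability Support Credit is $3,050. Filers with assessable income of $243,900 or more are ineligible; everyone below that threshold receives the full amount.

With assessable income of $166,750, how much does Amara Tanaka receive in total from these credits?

$12,108

Small Business Credit: income exceeds $92,400 by $74,350, which is 19 full-or-partial $4,000 increments; reduction = 19 × $110 = $2,090, leaving $3,548.
Low-Income Housing Credit: $166,750 is at or below the $220,700 threshold, so the full $5,510 applies.
Disability Support Credit: $166,750 is below the $243,900 cutoff, so the full $3,050 applies.
Total: $3,548 + $5,510 + $3,050 = $12,108.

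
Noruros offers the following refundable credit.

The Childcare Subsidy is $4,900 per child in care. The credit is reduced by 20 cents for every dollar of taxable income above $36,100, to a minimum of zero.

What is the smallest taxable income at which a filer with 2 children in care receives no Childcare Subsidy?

$85,100

Full credit = 2 × $4,900 = $9,800.
The credit falls by 20% of each dollar above $36,100, so it reaches zero when the excess is $9,800 / 20% = $49,000: income = $36,100 + $49,000 = $85,100.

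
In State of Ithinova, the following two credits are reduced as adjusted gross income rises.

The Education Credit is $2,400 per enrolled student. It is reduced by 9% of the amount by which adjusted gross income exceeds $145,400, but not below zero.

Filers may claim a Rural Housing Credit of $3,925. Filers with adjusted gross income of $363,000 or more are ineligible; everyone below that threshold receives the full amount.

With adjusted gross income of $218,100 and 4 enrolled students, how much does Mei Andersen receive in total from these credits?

$6,982

Education Credit: base = 4 × $2,400 = $9,600. 9% of the $72,700 excess over $145,400 is $6,543; credit = $9,600 − $6,543 = $3,057.
Rural Housing Credit: $218,100 is below the $363,000 cutoff, so the full $3,925 applies.
Total: $3,057 + $3,925 = $6,982.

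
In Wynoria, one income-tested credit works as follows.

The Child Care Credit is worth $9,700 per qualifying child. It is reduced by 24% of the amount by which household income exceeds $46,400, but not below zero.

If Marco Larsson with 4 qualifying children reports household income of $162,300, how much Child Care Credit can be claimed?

$10,984

Child Care Credit: base = 4 × $9,700 = $38,800. 24% of the $115,900 excess over $46,400 is $27,816; credit = $38,800 − $27,816 = $10,984.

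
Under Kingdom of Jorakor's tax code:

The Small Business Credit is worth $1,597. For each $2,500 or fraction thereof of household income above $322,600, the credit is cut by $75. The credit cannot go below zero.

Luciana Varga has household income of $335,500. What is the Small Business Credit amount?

Small Business Credit: income exceeds $322,600 by $12,900, which is 6 full-or-partial $2,500 increments; reduction = 6 × $75 = $450, leaving $1,147.

$1,147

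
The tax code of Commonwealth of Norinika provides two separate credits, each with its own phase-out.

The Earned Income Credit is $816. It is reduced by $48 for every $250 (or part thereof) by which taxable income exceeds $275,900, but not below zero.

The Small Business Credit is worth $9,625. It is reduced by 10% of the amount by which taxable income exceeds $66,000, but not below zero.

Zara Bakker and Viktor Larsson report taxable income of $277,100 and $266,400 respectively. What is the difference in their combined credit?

$240

Zara ($277,100): Earned Income Credit: income exceeds $275,900 by $1,200, which is 5 full-or-partial $250 increments; reduction = 5 × $48 = $240, leaving $576. Small Business Credit: 10% of the $211,100 excess over $66,000 is $21,110 ≥ base, so the credit is $0. total $576 + $0 = $576
Viktor ($266,400): Earned Income Credit: $266,400 is at or below the $275,900 threshold, so the full $816 applies. Small Business Credit: 10% of the $200,400 excess over $66,000 is $20,040 ≥ base, so the credit is $0. total $816 + $0 = $816
Difference: |$576 − $816| = $240.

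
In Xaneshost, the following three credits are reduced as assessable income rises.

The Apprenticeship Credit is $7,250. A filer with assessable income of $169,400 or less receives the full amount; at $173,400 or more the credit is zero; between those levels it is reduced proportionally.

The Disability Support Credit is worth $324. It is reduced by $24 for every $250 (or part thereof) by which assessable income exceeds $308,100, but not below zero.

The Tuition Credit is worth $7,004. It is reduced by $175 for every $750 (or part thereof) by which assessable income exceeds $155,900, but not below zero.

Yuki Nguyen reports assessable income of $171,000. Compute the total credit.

$8,003

Apprenticeship Credit: $171,000 is $1,600 into a $4,000 phase-out range, leaving 2,400/4,000 of the credit: $7,250 × 2,400/4,000 = $4,350.
Disability Support Credit: $171,000 is at or below the $308,100 threshold, so the full $324 applies.
Tuition Credit: income exceeds $155,900 by $15,100, which is 21 full-or-partial $750 increments; reduction = 21 × $175 = $3,675, leaving $3,329.
Total: $4,350 + $324 + $3,329 = $8,003.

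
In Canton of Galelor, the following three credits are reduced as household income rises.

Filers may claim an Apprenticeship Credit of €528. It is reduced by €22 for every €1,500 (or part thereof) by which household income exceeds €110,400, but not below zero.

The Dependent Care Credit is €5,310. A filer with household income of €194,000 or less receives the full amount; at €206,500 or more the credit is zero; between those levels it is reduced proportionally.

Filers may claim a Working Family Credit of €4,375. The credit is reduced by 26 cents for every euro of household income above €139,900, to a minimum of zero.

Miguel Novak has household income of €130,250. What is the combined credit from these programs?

€9,905

Apprenticeship Credit: income exceeds €110,400 by €19,850, which is 14 full-or-partial €1,500 increments; reduction = 14 × €22 = €308, leaving €220.
Dependent Care Credit: €130,250 is at or below the €194,000 threshold, so the full €5,310 applies.
Working Family Credit: €130,250 is at or below the €139,900 threshold, so the full €4,375 applies.
Total: €220 + €5,310 + €4,375 = €9,905.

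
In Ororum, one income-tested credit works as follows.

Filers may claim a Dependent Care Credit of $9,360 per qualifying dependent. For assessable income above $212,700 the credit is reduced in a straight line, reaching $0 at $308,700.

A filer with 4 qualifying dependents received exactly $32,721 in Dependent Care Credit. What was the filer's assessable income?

Full credit = 4 × $9,360 = $37,440.
$32,721 is 32,721/37,440 of the full $37,440, so 4,719/37,440 of the $96,000 range has been used: income = $212,700 + $96,000 × 4,719/37,440 = $224,800.

$224,800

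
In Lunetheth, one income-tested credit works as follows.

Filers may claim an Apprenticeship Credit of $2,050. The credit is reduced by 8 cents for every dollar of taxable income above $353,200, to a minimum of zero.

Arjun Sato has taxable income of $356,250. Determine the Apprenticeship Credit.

Apprenticeship Credit: 8% of the $3,050 excess over $353,200 is $244; credit = $2,050 − $244 = $1,806.

$1,806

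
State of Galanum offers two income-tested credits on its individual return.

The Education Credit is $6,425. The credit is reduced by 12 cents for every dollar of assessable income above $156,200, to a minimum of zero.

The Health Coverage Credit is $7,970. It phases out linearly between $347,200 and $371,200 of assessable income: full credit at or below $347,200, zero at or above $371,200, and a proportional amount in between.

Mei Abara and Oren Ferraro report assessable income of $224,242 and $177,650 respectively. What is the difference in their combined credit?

$3,851

Mei ($224,242): Education Credit: 12% of the $68,042 excess over $156,200 is $8,165.04 ≥ base, so the credit is $0. Health Coverage Credit: $224,242 is at or below the $347,200 threshold, so the full $7,970 applies. total $0 + $7,970 = $7,970
Oren ($177,650): Education Credit: 12% of the $21,450 excess over $156,200 is $2,574; credit = $6,425 − $2,574 = $3,851. Health Coverage Credit: $177,650 is at or below the $347,200 threshold, so the full $7,970 applies. total $3,851 + $7,970 = $11,821
Difference: |$7,970 − $11,821| = $3,851.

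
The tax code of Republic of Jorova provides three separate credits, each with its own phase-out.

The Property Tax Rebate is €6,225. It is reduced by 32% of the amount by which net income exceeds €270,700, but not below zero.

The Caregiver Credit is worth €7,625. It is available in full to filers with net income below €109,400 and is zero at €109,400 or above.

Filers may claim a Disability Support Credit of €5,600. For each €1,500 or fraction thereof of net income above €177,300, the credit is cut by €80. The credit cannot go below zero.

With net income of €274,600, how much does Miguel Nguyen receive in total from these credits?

€5,377

Property Tax Rebate: 32% of the €3,900 excess over €270,700 is €1,248; credit = €6,225 − €1,248 = €4,977.
Caregiver Credit: €274,600 meets or exceeds the €109,400 cutoff, so the credit is €0.
Disability Support Credit: income exceeds €177,300 by €97,300, which is 65 full-or-partial €1,500 increments; reduction = 65 × €80 = €5,200, leaving €400.
Total: €4,977 + €0 + €400 = €5,377.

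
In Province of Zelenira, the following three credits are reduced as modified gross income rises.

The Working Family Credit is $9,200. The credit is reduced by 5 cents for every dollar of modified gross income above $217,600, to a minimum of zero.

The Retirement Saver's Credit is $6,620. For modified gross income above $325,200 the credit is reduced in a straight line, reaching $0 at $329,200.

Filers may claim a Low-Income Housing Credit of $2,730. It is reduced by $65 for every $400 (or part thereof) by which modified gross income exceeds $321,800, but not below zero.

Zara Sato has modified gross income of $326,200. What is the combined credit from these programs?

Working Family Credit: 5% of the $108,600 excess over $217,600 is $5,430; credit = $9,200 − $5,430 = $3,770.
Retirement Saver's Credit: $326,200 is $1,000 into a $4,000 phase-out range, leaving 3,000/4,000 of the credit: $6,620 × 3,000/4,000 = $4,965.
Low-Income Housing Credit: income exceeds $321,800 by $4,400, which is 11 full-or-partial $400 increments; reduction = 11 × $65 = $715, leaving $2,015.
Total: $3,770 + $4,965 + $2,015 = $10,750.

$10,750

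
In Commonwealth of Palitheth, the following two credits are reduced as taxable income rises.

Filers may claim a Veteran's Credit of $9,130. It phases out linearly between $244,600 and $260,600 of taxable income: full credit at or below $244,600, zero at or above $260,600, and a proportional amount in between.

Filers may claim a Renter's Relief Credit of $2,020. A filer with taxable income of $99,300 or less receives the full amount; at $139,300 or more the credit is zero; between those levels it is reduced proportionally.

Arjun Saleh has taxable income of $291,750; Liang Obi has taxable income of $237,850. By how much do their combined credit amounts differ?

$9,130

Arjun ($291,750): Veteran's Credit: $291,750 is at or above $260,600, so the credit is $0. Renter's Relief Credit: $291,750 is at or above $139,300, so the credit is $0. total $0 + $0 = $0
Liang ($237,850): Veteran's Credit: $237,850 is at or below the $244,600 threshold, so the full $9,130 applies. Renter's Relief Credit: $237,850 is at or above $139,300, so the credit is $0. total $9,130 + $0 = $9,130
Difference: |$0 − $9,130| = $9,130.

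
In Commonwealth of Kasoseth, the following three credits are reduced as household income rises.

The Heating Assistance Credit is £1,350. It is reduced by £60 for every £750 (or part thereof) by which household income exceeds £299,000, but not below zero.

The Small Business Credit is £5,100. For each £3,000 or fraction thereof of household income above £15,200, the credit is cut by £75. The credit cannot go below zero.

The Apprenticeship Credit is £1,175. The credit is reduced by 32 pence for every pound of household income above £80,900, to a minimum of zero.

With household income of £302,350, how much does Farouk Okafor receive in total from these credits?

£1,050

Heating Assistance Credit: income exceeds £299,000 by £3,350, which is 5 full-or-partial £750 increments; reduction = 5 × £60 = £300, leaving £1,050.
Small Business Credit: income exceeds £15,200 by £287,150 → 96 increments × £75 = £7,200 ≥ base, so the credit is £0.
Apprenticeship Credit: 32% of the £221,450 excess over £80,900 is £70,864 ≥ base, so the credit is £0.
Total: £1,050 + £0 + £0 = £1,050.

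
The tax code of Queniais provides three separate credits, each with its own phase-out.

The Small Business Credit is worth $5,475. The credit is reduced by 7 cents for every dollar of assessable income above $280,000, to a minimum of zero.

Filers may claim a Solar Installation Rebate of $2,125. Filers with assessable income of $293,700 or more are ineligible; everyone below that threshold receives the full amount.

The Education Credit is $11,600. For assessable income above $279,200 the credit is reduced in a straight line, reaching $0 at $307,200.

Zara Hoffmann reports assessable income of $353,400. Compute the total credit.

Small Business Credit: 7% of the $73,400 excess over $280,000 is $5,138; credit = $5,475 − $5,138 = $337.
Solar Installation Rebate: $353,400 meets or exceeds the $293,700 cutoff, so the credit is $0.
Education Credit: $353,400 is at or above $307,200, so the credit is $0.
Total: $337 + $0 + $0 = $337.

$337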